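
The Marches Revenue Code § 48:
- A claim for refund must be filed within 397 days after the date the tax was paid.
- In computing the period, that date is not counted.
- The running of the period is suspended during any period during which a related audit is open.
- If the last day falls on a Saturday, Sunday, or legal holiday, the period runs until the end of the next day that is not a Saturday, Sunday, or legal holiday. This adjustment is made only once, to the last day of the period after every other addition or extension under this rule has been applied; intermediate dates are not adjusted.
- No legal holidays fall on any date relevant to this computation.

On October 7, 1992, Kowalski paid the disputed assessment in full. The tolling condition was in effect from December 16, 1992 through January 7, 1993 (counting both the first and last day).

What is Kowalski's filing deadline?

397 days after October 7, 1992 is November 8, 1993.
From December 16, 1992 through January 7, 1993 inclusive is 23 days; tolling adds 23 days: November 8, 1993 + 23 days = December 1, 1993.
December 1, 1993 is a Wednesday and not a legal holiday, so no extension applies.

December 1, 1993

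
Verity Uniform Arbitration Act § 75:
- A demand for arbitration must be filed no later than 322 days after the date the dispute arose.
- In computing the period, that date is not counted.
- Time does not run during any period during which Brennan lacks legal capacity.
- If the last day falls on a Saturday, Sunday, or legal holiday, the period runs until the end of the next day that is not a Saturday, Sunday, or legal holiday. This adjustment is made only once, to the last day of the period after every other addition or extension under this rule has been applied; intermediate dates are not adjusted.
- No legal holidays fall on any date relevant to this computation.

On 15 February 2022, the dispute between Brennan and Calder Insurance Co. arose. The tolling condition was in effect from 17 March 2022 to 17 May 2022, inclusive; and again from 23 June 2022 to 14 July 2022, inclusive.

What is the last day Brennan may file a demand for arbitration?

March 28, 2023

322 days after 15 February 2022 is January 3, 2023.
From March 17, 2022 through May 17, 2022 inclusive is 62 days; tolling adds 62 days: January 3, 2023 + 62 days = March 6, 2023.
From June 23, 2022 through July 14, 2022 inclusive is 22 days; tolling adds 22 days: March 6, 2023 + 22 days = March 28, 2023.
March 28, 2023 is a Tuesday and not a legal holiday, so no extension applies.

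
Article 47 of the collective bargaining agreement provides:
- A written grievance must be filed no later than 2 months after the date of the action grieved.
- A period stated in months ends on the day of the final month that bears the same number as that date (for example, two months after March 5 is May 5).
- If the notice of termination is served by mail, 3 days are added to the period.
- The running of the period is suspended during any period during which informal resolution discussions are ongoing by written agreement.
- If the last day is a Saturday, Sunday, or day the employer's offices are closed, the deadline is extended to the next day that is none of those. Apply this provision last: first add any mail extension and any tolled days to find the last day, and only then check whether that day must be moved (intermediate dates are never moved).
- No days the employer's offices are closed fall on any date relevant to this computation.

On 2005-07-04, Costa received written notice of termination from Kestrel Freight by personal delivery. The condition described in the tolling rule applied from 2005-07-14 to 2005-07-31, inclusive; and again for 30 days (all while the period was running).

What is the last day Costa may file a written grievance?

October 24, 2005

2 months after 2005-07-04 is September 4, 2005.
Service was not by mail, so no mail extension applies.
From July 14, 2005 through July 31, 2005 inclusive is 18 days; tolling adds 18 days: September 4, 2005 + 18 days = September 22, 2005.
Tolling adds 30 days: September 22, 2005 + 30 days = October 22, 2005.
October 22, 2005 is Saturday; October 23, 2005 is Sunday. The next qualifying day is October 24, 2005.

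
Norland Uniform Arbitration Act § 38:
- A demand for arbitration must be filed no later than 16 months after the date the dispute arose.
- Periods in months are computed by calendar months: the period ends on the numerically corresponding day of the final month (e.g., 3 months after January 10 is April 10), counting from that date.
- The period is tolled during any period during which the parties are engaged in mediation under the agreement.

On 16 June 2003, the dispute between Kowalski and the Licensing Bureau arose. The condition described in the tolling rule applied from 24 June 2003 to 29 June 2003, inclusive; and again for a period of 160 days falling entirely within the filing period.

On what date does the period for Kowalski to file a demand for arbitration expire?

16 months after 16 June 2003 is October 16, 2004.
From June 24, 2003 through June 29, 2003 inclusive is 6 days; tolling adds 6 days: October 16, 2004 + 6 days = October 22, 2004.
Tolling adds 160 days: October 22, 2004 + 160 days = March 31, 2005.

March 31, 2005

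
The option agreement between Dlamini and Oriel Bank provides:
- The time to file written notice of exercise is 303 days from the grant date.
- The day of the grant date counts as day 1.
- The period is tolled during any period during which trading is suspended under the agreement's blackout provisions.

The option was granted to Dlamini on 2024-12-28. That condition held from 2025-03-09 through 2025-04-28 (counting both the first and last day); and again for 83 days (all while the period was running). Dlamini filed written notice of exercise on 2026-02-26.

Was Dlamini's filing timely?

Yes

Counting 2024-12-28 as day 1, day 303 is October 26, 2025.
From March 9, 2025 through April 28, 2025 inclusive is 51 days; tolling adds 51 days: October 26, 2025 + 51 days = December 16, 2025.
Tolling adds 83 days: December 16, 2025 + 83 days = March 9, 2026.
The deadline is March 9, 2026; the filing on February 26, 2026 is on or before that date.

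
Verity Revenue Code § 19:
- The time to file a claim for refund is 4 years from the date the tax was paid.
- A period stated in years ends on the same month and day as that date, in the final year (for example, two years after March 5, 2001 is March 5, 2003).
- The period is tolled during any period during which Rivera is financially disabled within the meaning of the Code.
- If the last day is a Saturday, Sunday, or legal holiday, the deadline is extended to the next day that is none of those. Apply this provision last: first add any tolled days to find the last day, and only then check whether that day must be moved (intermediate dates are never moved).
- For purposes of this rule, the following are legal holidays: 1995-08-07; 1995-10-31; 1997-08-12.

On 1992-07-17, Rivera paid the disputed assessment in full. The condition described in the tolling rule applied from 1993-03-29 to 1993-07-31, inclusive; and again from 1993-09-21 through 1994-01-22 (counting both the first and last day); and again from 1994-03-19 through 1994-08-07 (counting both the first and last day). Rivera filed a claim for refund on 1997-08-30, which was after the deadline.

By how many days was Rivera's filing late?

4 years after 1992-07-17 is July 17, 1996.
From March 29, 1993 through July 31, 1993 inclusive is 125 days; tolling adds 125 days: July 17, 1996 + 125 days = November 19, 1996.
From September 21, 1993 through January 22, 1994 inclusive is 124 days; tolling adds 124 days: November 19, 1996 + 124 days = March 23, 1997.
From March 19, 1994 through August 7, 1994 inclusive is 142 days; tolling adds 142 days: March 23, 1997 + 142 days = August 12, 1997.
August 12, 1997 is a listed holiday. The next qualifying day is August 13, 1997.
The deadline is August 13, 1997; from August 13, 1997 to August 30, 1997 is 17 days.

17 days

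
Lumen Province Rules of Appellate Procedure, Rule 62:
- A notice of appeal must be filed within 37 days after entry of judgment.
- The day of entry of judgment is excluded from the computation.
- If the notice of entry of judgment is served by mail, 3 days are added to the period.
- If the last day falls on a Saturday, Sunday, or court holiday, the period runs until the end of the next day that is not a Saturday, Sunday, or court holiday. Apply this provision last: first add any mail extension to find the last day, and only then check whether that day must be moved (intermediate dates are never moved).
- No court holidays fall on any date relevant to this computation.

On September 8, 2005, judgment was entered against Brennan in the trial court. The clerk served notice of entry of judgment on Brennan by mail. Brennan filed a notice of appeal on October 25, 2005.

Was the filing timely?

No

37 days after September 8, 2005 is October 15, 2005.
Service was by mail, adding 3 days: October 15, 2005 + 3 days = October 18, 2005.
October 18, 2005 is a Tuesday and not a court holiday, so no extension applies.
The deadline is October 18, 2005; the filing on October 25, 2005 is after that date.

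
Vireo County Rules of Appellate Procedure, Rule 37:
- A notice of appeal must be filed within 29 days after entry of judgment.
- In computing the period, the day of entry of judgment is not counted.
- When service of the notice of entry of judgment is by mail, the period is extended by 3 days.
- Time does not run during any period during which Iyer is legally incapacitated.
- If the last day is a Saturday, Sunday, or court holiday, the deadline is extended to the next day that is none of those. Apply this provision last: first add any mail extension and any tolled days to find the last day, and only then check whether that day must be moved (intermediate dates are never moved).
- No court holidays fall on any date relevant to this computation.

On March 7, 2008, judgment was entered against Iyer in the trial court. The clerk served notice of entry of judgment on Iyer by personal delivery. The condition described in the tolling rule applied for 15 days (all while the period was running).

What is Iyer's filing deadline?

April 21, 2008

29 days after March 7, 2008 is April 5, 2008.
Service was not by mail, so no mail extension applies.
Tolling adds 15 days: April 5, 2008 + 15 days = April 20, 2008.
April 20, 2008 is Sunday. The next qualifying day is April 21, 2008.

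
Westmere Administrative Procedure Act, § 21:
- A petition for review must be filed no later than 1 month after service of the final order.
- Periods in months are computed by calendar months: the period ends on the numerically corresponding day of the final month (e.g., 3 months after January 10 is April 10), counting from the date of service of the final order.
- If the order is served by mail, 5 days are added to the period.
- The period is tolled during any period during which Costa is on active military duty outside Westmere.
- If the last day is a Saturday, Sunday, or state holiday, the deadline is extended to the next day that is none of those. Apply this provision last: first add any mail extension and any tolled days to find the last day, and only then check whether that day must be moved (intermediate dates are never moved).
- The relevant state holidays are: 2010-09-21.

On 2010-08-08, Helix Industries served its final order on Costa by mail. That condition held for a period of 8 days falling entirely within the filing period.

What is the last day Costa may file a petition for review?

1 month after 2010-08-08 is September 8, 2010.
Service was by mail, adding 5 days: September 8, 2010 + 5 days = September 13, 2010.
Tolling adds 8 days: September 13, 2010 + 8 days = September 21, 2010.
September 21, 2010 is a listed holiday. The next qualifying day is September 22, 2010.

September 22, 2010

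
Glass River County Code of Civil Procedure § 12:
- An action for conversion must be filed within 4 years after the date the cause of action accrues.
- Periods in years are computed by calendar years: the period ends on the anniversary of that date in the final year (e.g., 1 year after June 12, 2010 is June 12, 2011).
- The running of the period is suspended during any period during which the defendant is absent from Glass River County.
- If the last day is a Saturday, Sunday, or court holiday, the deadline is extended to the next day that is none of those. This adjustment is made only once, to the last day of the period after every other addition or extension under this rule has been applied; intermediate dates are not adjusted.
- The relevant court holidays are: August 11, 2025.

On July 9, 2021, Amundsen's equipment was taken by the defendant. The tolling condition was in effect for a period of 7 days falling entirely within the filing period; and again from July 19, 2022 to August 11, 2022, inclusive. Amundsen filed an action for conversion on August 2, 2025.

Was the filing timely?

Yes

4 years after July 9, 2021 is July 9, 2025.
Tolling adds 7 days: July 9, 2025 + 7 days = July 16, 2025.
From July 19, 2022 through August 11, 2022 inclusive is 24 days; tolling adds 24 days: July 16, 2025 + 24 days = August 9, 2025.
August 9, 2025 is Saturday; August 10, 2025 is Sunday; August 11, 2025 is a listed holiday. The next qualifying day is August 12, 2025.
The deadline is August 12, 2025; the filing on August 2, 2025 is on or before that date.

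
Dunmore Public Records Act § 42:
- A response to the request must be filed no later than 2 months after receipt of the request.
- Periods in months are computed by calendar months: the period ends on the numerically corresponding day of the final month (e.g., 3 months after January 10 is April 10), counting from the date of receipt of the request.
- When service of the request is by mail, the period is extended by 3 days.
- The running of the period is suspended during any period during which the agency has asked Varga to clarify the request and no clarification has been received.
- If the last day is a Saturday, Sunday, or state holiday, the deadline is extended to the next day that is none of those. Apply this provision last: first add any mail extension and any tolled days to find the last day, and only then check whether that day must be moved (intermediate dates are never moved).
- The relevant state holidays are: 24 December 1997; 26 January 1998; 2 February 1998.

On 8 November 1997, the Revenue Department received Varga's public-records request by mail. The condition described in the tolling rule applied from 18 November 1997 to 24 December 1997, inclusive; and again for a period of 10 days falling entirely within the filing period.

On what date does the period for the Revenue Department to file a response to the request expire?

2 months after 8 November 1997 is January 8, 1998.
Service was by mail, adding 3 days: January 8, 1998 + 3 days = January 11, 1998.
From November 18, 1997 through December 24, 1997 inclusive is 37 days; tolling adds 37 days: January 11, 1998 + 37 days = February 17, 1998.
Tolling adds 10 days: February 17, 1998 + 10 days = February 27, 1998.
February 27, 1998 is a Friday and not a state holiday, so no extension applies.

February 27, 1998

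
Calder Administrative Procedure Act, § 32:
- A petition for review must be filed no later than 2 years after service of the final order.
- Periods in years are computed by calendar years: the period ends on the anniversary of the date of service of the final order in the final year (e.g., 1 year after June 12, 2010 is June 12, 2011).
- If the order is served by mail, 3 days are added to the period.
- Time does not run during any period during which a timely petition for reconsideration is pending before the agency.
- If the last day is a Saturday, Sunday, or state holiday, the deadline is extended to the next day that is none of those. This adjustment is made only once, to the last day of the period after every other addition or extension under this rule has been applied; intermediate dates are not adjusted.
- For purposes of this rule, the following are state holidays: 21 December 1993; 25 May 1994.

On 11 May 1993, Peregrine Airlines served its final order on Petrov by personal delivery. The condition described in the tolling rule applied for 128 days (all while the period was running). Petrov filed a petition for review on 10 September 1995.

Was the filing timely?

Yes

2 years after 11 May 1993 is May 11, 1995.
Service was not by mail, so no mail extension applies.
Tolling adds 128 days: May 11, 1995 + 128 days = September 16, 1995.
September 16, 1995 is Saturday; September 17, 1995 is Sunday. The next qualifying day is September 18, 1995.
The deadline is September 18, 1995; the filing on September 10, 1995 is on or before that date.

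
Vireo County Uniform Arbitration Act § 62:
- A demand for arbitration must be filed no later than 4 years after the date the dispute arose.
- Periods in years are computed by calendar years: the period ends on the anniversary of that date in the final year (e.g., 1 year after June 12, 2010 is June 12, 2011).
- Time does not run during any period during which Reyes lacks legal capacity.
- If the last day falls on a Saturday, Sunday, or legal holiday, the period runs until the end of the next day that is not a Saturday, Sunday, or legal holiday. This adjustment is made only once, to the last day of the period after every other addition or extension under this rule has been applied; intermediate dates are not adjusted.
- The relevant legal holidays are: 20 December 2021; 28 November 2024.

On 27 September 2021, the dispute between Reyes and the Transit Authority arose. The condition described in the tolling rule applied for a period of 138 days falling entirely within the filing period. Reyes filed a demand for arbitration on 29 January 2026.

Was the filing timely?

Yes

4 years after 27 September 2021 is September 27, 2025.
Tolling adds 138 days: September 27, 2025 + 138 days = February 12, 2026.
February 12, 2026 is a Thursday and not a legal holiday, so no extension applies.
The deadline is February 12, 2026; the filing on January 29, 2026 is on or before that date.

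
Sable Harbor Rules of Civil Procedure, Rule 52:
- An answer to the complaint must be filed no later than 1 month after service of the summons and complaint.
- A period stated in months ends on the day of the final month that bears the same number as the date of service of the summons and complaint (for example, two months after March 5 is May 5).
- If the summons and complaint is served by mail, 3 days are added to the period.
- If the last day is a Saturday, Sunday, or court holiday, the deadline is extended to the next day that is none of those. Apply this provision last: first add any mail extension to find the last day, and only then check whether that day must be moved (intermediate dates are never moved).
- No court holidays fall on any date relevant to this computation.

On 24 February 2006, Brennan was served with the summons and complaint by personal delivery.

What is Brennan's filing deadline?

1 month after 24 February 2006 is March 24, 2006.
Service was not by mail, so no mail extension applies.
March 24, 2006 is a Friday and not a court holiday, so no extension applies.

March 24, 2006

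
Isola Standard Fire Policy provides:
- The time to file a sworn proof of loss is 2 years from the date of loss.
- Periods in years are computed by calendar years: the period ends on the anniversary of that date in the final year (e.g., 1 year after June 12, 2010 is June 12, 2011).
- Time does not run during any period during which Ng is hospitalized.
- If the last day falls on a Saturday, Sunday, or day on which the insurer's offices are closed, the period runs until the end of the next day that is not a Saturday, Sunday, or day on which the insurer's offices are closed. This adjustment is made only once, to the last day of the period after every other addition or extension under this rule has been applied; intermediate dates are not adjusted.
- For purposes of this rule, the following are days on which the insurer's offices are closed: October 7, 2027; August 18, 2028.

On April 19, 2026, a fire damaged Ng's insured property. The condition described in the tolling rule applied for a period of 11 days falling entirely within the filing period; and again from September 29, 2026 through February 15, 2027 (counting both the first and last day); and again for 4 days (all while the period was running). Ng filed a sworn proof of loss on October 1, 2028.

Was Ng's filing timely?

2 years after April 19, 2026 is April 19, 2028.
Tolling adds 11 days: April 19, 2028 + 11 days = April 30, 2028.
From September 29, 2026 through February 15, 2027 inclusive is 140 days; tolling adds 140 days: April 30, 2028 + 140 days = September 17, 2028.
Tolling adds 4 days: September 17, 2028 + 4 days = September 21, 2028.
September 21, 2028 is a Thursday and not a day on which the insurer's offices are closed, so no extension applies.
The deadline is September 21, 2028; the filing on October 1, 2028 is after that date.

No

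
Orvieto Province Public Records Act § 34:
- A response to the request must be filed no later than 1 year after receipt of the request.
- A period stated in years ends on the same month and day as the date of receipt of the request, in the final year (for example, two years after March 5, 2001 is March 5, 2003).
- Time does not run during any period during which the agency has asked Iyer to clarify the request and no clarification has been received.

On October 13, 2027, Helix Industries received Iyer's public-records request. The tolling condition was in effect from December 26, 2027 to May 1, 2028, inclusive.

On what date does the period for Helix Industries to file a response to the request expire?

1 year after October 13, 2027 is October 13, 2028.
From December 26, 2027 through May 1, 2028 inclusive is 128 days; tolling adds 128 days: October 13, 2028 + 128 days = February 18, 2029.

February 18, 2029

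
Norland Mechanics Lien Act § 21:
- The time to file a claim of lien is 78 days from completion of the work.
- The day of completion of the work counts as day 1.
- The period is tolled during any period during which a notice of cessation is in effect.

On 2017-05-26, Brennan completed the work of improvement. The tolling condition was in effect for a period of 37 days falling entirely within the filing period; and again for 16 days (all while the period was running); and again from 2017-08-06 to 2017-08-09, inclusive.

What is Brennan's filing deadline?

Counting 2017-05-26 as day 1, day 78 is August 11, 2017.
Tolling adds 37 days: August 11, 2017 + 37 days = September 17, 2017.
Tolling adds 16 days: September 17, 2017 + 16 days = October 3, 2017.
From August 6, 2017 through August 9, 2017 inclusive is 4 days; tolling adds 4 days: October 3, 2017 + 4 days = October 7, 2017.

October 7, 2017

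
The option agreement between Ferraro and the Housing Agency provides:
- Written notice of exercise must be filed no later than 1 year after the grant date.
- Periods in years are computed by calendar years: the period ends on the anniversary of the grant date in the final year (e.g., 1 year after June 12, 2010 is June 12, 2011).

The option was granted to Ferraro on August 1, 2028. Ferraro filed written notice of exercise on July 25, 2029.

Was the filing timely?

Yes

1 year after August 1, 2028 is August 1, 2029.
The deadline is August 1, 2029; the filing on July 25, 2029 is on or before that date.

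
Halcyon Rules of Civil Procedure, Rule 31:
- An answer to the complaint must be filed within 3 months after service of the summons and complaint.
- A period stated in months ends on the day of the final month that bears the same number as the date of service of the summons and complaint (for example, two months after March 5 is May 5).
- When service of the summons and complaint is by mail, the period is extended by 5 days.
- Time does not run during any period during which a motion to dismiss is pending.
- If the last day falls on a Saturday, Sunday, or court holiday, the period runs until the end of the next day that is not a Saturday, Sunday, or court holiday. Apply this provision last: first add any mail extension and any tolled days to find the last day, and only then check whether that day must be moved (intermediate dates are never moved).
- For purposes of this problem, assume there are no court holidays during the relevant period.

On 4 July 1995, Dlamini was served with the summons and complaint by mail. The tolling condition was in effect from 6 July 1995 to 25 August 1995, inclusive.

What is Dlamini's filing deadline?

November 29, 1995

3 months after 4 July 1995 is October 4, 1995.
Service was by mail, adding 5 days: October 4, 1995 + 5 days = October 9, 1995.
From July 6, 1995 through August 25, 1995 inclusive is 51 days; tolling adds 51 days: October 9, 1995 + 51 days = November 29, 1995.
November 29, 1995 is a Wednesday and not a court holiday, so no extension applies.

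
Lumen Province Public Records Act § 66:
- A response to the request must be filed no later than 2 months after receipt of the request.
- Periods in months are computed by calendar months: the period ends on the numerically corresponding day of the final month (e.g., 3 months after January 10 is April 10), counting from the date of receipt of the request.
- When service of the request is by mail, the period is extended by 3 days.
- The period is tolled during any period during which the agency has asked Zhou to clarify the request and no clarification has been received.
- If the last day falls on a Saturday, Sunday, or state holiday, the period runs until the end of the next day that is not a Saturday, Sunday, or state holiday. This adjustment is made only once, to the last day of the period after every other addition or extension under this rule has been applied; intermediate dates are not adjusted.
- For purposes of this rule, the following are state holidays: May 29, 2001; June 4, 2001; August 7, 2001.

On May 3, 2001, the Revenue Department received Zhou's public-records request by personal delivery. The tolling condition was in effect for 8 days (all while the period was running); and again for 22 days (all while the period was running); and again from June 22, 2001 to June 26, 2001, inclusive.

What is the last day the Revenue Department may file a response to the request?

2 months after May 3, 2001 is July 3, 2001.
Service was not by mail, so no mail extension applies.
Tolling adds 8 days: July 3, 2001 + 8 days = July 11, 2001.
Tolling adds 22 days: July 11, 2001 + 22 days = August 2, 2001.
From June 22, 2001 through June 26, 2001 inclusive is 5 days; tolling adds 5 days: August 2, 2001 + 5 days = August 7, 2001.
August 7, 2001 is a listed holiday. The next qualifying day is August 8, 2001.

August 8, 2001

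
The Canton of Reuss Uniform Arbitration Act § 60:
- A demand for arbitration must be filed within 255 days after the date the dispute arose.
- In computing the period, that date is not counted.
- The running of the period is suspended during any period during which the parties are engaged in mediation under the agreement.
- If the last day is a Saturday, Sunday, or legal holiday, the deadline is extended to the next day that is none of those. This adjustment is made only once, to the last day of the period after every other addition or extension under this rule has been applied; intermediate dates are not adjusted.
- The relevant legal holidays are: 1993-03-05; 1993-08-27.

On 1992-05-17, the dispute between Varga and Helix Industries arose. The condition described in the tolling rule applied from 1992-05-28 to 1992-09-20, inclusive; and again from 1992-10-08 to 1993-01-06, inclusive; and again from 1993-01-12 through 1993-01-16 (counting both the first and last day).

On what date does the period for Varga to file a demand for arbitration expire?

August 30, 1993

255 days after 1992-05-17 is January 27, 1993.
From May 28, 1992 through September 20, 1992 inclusive is 116 days; tolling adds 116 days: January 27, 1993 + 116 days = May 23, 1993.
From October 8, 1992 through January 6, 1993 inclusive is 91 days; tolling adds 91 days: May 23, 1993 + 91 days = August 22, 1993.
From January 12, 1993 through January 16, 1993 inclusive is 5 days; tolling adds 5 days: August 22, 1993 + 5 days = August 27, 1993.
August 27, 1993 is a listed holiday; August 28, 1993 is Saturday; August 29, 1993 is Sunday. The next qualifying day is August 30, 1993.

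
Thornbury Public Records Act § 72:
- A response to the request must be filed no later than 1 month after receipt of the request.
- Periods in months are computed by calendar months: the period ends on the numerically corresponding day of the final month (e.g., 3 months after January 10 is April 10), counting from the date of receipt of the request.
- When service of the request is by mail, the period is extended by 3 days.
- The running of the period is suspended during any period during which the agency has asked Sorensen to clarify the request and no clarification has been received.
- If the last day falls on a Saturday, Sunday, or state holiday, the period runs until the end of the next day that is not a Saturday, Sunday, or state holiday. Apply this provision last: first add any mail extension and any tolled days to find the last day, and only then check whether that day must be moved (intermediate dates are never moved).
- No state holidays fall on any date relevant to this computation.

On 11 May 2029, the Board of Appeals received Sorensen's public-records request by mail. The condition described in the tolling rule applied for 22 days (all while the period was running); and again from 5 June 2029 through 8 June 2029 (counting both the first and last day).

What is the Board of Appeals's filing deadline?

July 10, 2029

1 month after 11 May 2029 is June 11, 2029.
Service was by mail, adding 3 days: June 11, 2029 + 3 days = June 14, 2029.
Tolling adds 22 days: June 14, 2029 + 22 days = July 6, 2029.
From June 5, 2029 through June 8, 2029 inclusive is 4 days; tolling adds 4 days: July 6, 2029 + 4 days = July 10, 2029.
July 10, 2029 is a Tuesday and not a state holiday, so no extension applies.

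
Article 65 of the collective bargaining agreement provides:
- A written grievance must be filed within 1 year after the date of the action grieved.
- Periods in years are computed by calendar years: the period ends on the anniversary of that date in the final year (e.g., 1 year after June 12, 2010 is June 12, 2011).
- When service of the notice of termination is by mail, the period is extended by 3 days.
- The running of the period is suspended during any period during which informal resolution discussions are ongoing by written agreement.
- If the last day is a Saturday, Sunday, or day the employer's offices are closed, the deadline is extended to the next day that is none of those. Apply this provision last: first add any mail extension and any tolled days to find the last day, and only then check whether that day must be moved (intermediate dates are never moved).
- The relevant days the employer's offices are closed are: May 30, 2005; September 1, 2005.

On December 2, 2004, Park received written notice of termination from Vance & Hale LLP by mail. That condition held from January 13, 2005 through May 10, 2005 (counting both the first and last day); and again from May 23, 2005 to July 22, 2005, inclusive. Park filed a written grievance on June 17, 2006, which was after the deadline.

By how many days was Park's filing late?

1 year after December 2, 2004 is December 2, 2005.
Service was by mail, adding 3 days: December 2, 2005 + 3 days = December 5, 2005.
From January 13, 2005 through May 10, 2005 inclusive is 118 days; tolling adds 118 days: December 5, 2005 + 118 days = April 2, 2006.
From May 23, 2005 through July 22, 2005 inclusive is 61 days; tolling adds 61 days: April 2, 2006 + 61 days = June 2, 2006.
June 2, 2006 is a Friday and not a day the employer's offices are closed, so no extension applies.
The deadline is June 2, 2006; from June 2, 2006 to June 17, 2006 is 15 days.

15 days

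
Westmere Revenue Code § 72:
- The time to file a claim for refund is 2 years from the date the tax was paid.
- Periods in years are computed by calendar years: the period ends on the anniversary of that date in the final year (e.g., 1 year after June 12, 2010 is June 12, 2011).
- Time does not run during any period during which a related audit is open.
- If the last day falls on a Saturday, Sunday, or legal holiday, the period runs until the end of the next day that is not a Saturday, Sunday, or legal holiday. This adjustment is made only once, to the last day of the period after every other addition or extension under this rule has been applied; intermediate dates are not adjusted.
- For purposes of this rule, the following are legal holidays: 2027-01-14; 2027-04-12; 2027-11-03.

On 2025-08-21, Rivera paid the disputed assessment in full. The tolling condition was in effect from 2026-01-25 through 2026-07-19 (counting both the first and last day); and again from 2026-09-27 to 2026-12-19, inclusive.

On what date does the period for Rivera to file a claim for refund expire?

2 years after 2025-08-21 is August 21, 2027.
From January 25, 2026 through July 19, 2026 inclusive is 176 days; tolling adds 176 days: August 21, 2027 + 176 days = February 13, 2028.
From September 27, 2026 through December 19, 2026 inclusive is 84 days; tolling adds 84 days: February 13, 2028 + 84 days = May 7, 2028.
May 7, 2028 is Sunday. The next qualifying day is May 8, 2028.

May 8, 2028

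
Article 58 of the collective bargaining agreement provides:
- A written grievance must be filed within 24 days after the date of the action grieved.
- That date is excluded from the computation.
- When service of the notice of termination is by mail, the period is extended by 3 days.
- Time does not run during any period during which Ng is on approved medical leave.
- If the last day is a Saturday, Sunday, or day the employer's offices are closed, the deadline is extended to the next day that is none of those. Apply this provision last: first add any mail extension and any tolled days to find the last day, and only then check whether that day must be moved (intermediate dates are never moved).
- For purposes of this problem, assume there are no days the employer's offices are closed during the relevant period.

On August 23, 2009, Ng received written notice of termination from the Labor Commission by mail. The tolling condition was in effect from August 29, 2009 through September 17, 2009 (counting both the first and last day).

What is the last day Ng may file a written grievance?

24 days after August 23, 2009 is September 16, 2009.
Service was by mail, adding 3 days: September 16, 2009 + 3 days = September 19, 2009.
From August 29, 2009 through September 17, 2009 inclusive is 20 days; tolling adds 20 days: September 19, 2009 + 20 days = October 9, 2009.
October 9, 2009 is a Friday and not a day the employer's offices are closed, so no extension applies.

October 9, 2009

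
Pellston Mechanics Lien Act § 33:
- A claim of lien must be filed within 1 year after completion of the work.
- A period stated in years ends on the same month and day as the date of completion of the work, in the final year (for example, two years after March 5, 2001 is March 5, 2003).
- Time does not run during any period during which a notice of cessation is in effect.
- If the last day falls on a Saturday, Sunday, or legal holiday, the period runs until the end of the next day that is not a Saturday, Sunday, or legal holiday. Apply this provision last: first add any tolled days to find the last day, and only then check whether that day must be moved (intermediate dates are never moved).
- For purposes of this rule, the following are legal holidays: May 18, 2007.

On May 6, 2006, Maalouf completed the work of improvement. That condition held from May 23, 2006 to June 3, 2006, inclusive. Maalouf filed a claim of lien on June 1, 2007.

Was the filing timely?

1 year after May 6, 2006 is May 6, 2007.
From May 23, 2006 through June 3, 2006 inclusive is 12 days; tolling adds 12 days: May 6, 2007 + 12 days = May 18, 2007.
May 18, 2007 is a listed holiday; May 19, 2007 is Saturday; May 20, 2007 is Sunday. The next qualifying day is May 21, 2007.
The deadline is May 21, 2007; the filing on June 1, 2007 is after that date.

No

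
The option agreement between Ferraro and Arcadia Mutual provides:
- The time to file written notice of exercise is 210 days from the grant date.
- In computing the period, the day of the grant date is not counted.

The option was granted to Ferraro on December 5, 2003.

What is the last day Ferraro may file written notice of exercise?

July 2, 2004

210 days after December 5, 2003 is July 2, 2004.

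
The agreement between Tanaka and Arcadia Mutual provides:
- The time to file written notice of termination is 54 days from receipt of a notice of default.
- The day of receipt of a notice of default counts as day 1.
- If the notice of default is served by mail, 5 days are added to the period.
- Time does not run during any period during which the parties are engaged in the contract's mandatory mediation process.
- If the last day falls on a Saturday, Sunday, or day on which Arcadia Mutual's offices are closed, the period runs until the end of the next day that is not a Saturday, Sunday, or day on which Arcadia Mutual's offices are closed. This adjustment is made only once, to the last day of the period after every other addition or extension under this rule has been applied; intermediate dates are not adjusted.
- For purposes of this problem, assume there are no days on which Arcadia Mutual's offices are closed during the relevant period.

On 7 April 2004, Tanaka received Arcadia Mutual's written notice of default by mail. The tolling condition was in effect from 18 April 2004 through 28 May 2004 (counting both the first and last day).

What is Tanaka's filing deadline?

July 15, 2004

Counting 7 April 2004 as day 1, day 54 is May 30, 2004.
Service was by mail, adding 5 days: May 30, 2004 + 5 days = June 4, 2004.
From April 18, 2004 through May 28, 2004 inclusive is 41 days; tolling adds 41 days: June 4, 2004 + 41 days = July 15, 2004.
July 15, 2004 is a Thursday and not a day on which Arcadia Mutual's offices are closed, so no extension applies.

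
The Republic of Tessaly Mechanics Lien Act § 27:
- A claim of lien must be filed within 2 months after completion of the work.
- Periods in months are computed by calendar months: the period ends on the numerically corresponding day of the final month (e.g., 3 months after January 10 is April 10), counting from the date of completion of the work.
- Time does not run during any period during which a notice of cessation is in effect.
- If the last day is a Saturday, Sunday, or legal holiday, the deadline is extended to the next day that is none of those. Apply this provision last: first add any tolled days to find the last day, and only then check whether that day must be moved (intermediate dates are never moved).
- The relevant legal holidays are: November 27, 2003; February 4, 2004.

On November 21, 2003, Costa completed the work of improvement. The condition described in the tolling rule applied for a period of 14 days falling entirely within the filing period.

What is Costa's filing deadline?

2 months after November 21, 2003 is January 21, 2004.
Tolling adds 14 days: January 21, 2004 + 14 days = February 4, 2004.
February 4, 2004 is a listed holiday. The next qualifying day is February 5, 2004.

February 5, 2004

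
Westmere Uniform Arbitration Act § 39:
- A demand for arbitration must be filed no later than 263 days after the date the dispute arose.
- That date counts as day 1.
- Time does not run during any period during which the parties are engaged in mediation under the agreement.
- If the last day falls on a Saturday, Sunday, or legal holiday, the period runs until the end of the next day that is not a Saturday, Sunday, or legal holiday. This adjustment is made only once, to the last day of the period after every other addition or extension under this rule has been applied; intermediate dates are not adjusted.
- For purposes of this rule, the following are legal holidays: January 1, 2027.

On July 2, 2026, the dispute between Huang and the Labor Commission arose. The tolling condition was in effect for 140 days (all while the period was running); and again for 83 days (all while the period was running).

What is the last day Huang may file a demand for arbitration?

November 1, 2027

Counting July 2, 2026 as day 1, day 263 is March 21, 2027.
Tolling adds 140 days: March 21, 2027 + 140 days = August 8, 2027.
Tolling adds 83 days: August 8, 2027 + 83 days = October 30, 2027.
October 30, 2027 is Saturday; October 31, 2027 is Sunday. The next qualifying day is November 1, 2027.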